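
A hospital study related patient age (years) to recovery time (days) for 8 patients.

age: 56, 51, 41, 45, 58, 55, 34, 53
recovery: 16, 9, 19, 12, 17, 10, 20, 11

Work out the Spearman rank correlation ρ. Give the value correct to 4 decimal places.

-0.3333

Rank age: 7, 4, 2, 3, 8, 6, 1, 5
Rank recovery: 5, 1, 7, 4, 6, 2, 8, 3
d = rank(age) − rank(recovery): 2, 3, -5, -1, 2, 4, -7, 2; Σd² = 112
ρ = 1 − 6Σd² / [n(n²−1)] = 1 − 6×112 / (8×63) = 1 − 672/504 ≈ -0.3333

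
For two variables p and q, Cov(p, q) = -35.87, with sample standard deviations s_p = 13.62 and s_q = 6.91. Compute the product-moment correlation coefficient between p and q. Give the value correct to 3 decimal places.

-0.381

r = Cov(p,q) / (s_p · s_q) = -35.87 / (13.62 × 6.91)
  = -35.87 / 94.1142 ≈ -0.381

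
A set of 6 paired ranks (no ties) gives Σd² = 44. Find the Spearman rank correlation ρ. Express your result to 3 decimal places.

ρ = 1 − 6Σd² / [n(n²−1)] = 1 − 6×44 / (6×35)
  = 1 − 264/210 = 1 − 1.2571 ≈ -0.257

-0.257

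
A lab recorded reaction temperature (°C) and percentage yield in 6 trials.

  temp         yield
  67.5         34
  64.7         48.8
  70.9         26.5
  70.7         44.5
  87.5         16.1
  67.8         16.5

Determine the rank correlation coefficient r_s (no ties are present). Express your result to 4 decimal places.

-0.7143

Rank temp: 2, 1, 5, 4, 6, 3
Rank yield: 4, 6, 3, 5, 1, 2
d = rank(temp) − rank(yield): -2, -5, 2, -1, 5, 1; Σd² = 60
ρ = 1 − 6Σd² / [n(n²−1)] = 1 − 6×60 / (6×35) = 1 − 360/210 ≈ -0.7143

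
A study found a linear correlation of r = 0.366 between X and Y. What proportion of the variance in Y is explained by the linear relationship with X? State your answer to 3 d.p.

r² = (0.366)² = 0.134

0.134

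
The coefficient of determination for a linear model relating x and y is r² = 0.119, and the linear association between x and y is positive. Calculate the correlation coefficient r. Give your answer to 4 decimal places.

0.3450

|r| = √0.119 = 0.3450
The association is positive, so r = 0.3450.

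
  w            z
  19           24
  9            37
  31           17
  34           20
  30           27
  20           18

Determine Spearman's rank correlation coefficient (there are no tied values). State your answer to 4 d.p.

Rank w: 2, 1, 5, 6, 4, 3
Rank z: 4, 6, 1, 3, 5, 2
d = rank(w) − rank(z): -2, -5, 4, 3, -1, 1; Σd² = 56
ρ = 1 − 6Σd² / [n(n²−1)] = 1 − 6×56 / (6×35) = 1 − 336/210 ≈ -0.6000

-0.6000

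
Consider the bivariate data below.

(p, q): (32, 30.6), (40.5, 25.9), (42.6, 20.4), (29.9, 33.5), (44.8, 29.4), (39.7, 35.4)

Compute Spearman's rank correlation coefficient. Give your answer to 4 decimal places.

-0.6571

Rank p: 2, 4, 5, 1, 6, 3
Rank q: 4, 2, 1, 5, 3, 6
d = rank(p) − rank(q): -2, 2, 4, -4, 3, -3; Σd² = 58
ρ = 1 − 6Σd² / [n(n²−1)] = 1 − 6×58 / (6×35) = 1 − 348/210 ≈ -0.6571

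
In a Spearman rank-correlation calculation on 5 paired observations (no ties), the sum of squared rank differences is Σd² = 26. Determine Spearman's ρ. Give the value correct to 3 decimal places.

-0.300

ρ = 1 − 6Σd² / [n(n²−1)] = 1 − 6×26 / (5×24)
  = 1 − 156/120 = 1 − 1.3000 ≈ -0.300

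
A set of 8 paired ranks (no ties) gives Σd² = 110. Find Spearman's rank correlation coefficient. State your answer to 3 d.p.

ρ = 1 − 6Σd² / [n(n²−1)] = 1 − 6×110 / (8×63)
  = 1 − 660/504 = 1 − 1.3095 ≈ -0.310

-0.310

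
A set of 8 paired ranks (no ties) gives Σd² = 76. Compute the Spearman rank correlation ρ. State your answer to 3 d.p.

ρ = 1 − 6Σd² / [n(n²−1)] = 1 − 6×76 / (8×63)
  = 1 − 456/504 = 1 − 0.9048 ≈ 0.095

0.095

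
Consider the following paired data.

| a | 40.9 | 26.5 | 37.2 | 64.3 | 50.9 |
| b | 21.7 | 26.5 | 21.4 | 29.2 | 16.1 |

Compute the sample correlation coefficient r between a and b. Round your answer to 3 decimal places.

n = 5, Σa = 219.8, Σb = 114.9, Σa² = 10484.2, Σb² = 2742.95, Σab = 5082.91
nΣab − ΣaΣb = 25414.55 − 25255.02 = 159.53
nΣa² − (Σa)² = 52421 − 48312.04 = 4108.96; nΣb² − (Σb)² = 13714.75 − 13202.01 = 512.74
r = 159.53 / √(4108.96 × 512.74) = 159.53 / 1451.4917 ≈ 0.110

0.110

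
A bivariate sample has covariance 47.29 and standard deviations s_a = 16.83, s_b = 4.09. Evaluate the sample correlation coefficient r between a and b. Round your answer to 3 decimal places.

r = Cov(a,b) / (s_a · s_b) = 47.29 / (16.83 × 4.09)
  = 47.29 / 68.8347 ≈ 0.687

0.687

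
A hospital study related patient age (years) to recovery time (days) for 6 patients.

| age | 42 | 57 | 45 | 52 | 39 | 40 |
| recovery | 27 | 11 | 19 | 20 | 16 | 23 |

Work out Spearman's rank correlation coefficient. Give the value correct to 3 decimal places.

-0.314

Rank age: 3, 6, 4, 5, 1, 2
Rank recovery: 6, 1, 3, 4, 2, 5
d = rank(age) − rank(recovery): -3, 5, 1, 1, -1, -3; Σd² = 46
ρ = 1 − 6Σd² / [n(n²−1)] = 1 − 6×46 / (6×35) = 1 − 276/210 ≈ -0.314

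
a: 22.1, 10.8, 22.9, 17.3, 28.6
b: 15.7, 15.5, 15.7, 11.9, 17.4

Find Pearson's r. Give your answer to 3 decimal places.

n = 5, Σa = 101.7, Σb = 76.2, Σa² = 2246.71, Σb² = 1177.6, Σab = 1577.41
nΣab − ΣaΣb = 7887.05 − 7749.54 = 137.51
nΣa² − (Σa)² = 11233.55 − 10342.89 = 890.66; nΣb² − (Σb)² = 5888 − 5806.44 = 81.56
r = 137.51 / √(890.66 × 81.56) = 137.51 / 269.5222 ≈ 0.510

0.510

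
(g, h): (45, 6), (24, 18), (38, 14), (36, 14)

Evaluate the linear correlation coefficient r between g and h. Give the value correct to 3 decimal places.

n = 4, Σg = 143, Σh = 52, Σg² = 5341, Σh² = 752, Σgh = 1738
nΣgh − ΣgΣh = 6952 − 7436 = -484
nΣg² − (Σg)² = 21364 − 20449 = 915; nΣh² − (Σh)² = 3008 − 2704 = 304
r = -484 / √(915 × 304) = -484 / 527.4088 ≈ -0.918

-0.918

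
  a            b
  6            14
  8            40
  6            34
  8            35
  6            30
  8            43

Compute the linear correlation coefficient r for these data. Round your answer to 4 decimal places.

0.7138

n = 6, Σa = 42, Σb = 196, Σa² = 300, Σb² = 6926, Σab = 1412
nΣab − ΣaΣb = 8472 − 8232 = 240
nΣa² − (Σa)² = 1800 − 1764 = 36; nΣb² − (Σb)² = 41556 − 38416 = 3140
r = 240 / √(36 × 3140) = 240 / 336.2142 ≈ 0.7138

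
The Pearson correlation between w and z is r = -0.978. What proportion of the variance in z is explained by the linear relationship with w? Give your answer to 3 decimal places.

r² = (-0.978)² = 0.956

0.956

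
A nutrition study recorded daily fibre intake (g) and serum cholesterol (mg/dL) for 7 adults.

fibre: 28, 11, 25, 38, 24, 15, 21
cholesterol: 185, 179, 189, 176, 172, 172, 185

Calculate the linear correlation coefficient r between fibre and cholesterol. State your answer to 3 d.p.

n = 7, Σx = 162, Σy = 1258, Σx² = 4216, Σy² = 226356, Σxy = 29155
nΣxy − ΣxΣy = 204085 − 203796 = 289
nΣx² − (Σx)² = 29512 − 26244 = 3268; nΣy² − (Σy)² = 1584492 − 1582564 = 1928
r = 289 / √(3268 × 1928) = 289 / 2510.1203 ≈ 0.115

0.115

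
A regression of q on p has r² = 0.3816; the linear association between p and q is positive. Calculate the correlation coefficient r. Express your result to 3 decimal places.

0.618

|r| = √0.3816 = 0.618
The association is positive, so r = 0.618.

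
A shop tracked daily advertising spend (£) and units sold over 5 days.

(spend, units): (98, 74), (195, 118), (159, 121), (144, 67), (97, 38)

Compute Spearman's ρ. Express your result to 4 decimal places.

Rank spend: 2, 5, 4, 3, 1
Rank units: 3, 4, 5, 2, 1
d = rank(spend) − rank(units): -1, 1, -1, 1, 0; Σd² = 4
ρ = 1 − 6Σd² / [n(n²−1)] = 1 − 6×4 / (5×24) = 1 − 24/120 ≈ 0.8000

0.8000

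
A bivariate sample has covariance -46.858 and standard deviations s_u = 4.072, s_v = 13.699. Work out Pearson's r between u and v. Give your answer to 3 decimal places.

-0.840

r = Cov(u,v) / (s_u · s_v) = -46.858 / (4.072 × 13.699)
  = -46.858 / 55.7823 ≈ -0.840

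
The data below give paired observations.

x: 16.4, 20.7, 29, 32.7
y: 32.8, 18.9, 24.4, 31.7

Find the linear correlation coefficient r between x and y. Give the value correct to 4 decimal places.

0.0729

n = 4, Σx = 98.8, Σy = 107.8, Σx² = 2607.74, Σy² = 3033.3, Σxy = 2673.34
nΣxy − ΣxΣy = 10693.36 − 10650.64 = 42.72
nΣx² − (Σx)² = 10430.96 − 9761.44 = 669.52; nΣy² − (Σy)² = 12133.2 − 11620.84 = 512.36
r = 42.72 / √(669.52 × 512.36) = 42.72 / 585.6921 ≈ 0.0729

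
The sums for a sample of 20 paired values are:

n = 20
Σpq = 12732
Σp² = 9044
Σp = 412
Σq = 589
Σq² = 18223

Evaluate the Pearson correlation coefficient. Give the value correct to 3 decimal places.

0.857

r = (nΣpq − ΣpΣq) / √[(nΣp² − (Σp)²)(nΣq² − (Σq)²)]
Numerator: 20×12732 − 412×589 = 11972
Denominator: √[(180880 − 169744)(364460 − 346921)] = √[11136 × 17539] = 13975.4894
r = 11972 / 13975.4894 ≈ 0.857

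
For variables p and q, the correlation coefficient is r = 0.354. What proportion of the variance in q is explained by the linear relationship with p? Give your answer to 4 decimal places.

r² = (0.354)² = 0.1253

0.1253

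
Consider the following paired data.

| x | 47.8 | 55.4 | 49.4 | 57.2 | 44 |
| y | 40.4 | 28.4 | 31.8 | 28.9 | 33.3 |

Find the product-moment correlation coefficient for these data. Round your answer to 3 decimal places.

n = 5, Σx = 253.8, Σy = 162.8, Σx² = 13002.2, Σy² = 5394.06, Σxy = 8193.68
nΣxy − ΣxΣy = 40968.4 − 41318.64 = -350.24
nΣx² − (Σx)² = 65011 − 64414.44 = 596.56; nΣy² − (Σy)² = 26970.3 − 26503.84 = 466.46
r = -350.24 / √(596.56 × 466.46) = -350.24 / 527.5143 ≈ -0.664

-0.664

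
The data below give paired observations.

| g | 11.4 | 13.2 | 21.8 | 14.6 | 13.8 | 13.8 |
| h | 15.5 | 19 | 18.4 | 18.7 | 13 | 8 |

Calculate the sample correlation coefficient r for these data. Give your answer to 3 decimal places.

n = 6, Σg = 88.6, Σh = 92.6, Σg² = 1373.48, Σh² = 1522.5, Σgh = 1391.44
nΣgh − ΣgΣh = 8348.64 − 8204.36 = 144.28
nΣg² − (Σg)² = 8240.88 − 7849.96 = 390.92; nΣh² − (Σh)² = 9135 − 8574.76 = 560.24
r = 144.28 / √(390.92 × 560.24) = 144.28 / 467.9840 ≈ 0.308

0.308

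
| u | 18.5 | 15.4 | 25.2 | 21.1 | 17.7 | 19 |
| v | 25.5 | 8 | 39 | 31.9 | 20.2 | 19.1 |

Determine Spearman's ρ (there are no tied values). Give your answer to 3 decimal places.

0.829

Rank u: 3, 1, 6, 5, 2, 4
Rank v: 4, 1, 6, 5, 3, 2
d = rank(u) − rank(v): -1, 0, 0, 0, -1, 2; Σd² = 6
ρ = 1 − 6Σd² / [n(n²−1)] = 1 − 6×6 / (6×35) = 1 − 36/210 ≈ 0.829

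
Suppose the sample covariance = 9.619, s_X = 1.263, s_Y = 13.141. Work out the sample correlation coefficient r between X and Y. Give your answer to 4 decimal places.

0.5796

r = Cov(X,Y) / (s_X · s_Y) = 9.619 / (1.263 × 13.141)
  = 9.619 / 16.5971 ≈ 0.5796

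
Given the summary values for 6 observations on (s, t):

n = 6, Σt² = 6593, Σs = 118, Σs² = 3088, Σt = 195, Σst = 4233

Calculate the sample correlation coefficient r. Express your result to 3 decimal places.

0.899

r = (nΣst − ΣsΣt) / √[(nΣs² − (Σs)²)(nΣt² − (Σt)²)]
Numerator: 6×4233 − 118×195 = 2388
Denominator: √[(18528 − 13924)(39558 − 38025)] = √[4604 × 1533] = 2656.6769
r = 2388 / 2656.6769 ≈ 0.899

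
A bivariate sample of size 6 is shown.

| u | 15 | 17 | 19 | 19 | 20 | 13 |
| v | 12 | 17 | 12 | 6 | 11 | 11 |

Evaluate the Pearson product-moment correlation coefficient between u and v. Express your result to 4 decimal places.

-0.2206

n = 6, Σu = 103, Σv = 69, Σu² = 1805, Σv² = 855, Σuv = 1174
nΣuv − ΣuΣv = 7044 − 7107 = -63
nΣu² − (Σu)² = 10830 − 10609 = 221; nΣv² − (Σv)² = 5130 − 4761 = 369
r = -63 / √(221 × 369) = -63 / 285.5679 ≈ -0.2206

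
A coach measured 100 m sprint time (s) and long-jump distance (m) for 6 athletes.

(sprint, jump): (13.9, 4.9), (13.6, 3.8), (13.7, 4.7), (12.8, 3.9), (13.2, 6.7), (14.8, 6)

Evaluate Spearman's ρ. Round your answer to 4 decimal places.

0.3143

Rank sprint: 5, 3, 4, 1, 2, 6
Rank jump: 4, 1, 3, 2, 6, 5
d = rank(sprint) − rank(jump): 1, 2, 1, -1, -4, 1; Σd² = 24
ρ = 1 − 6Σd² / [n(n²−1)] = 1 − 6×24 / (6×35) = 1 − 144/210 ≈ 0.3143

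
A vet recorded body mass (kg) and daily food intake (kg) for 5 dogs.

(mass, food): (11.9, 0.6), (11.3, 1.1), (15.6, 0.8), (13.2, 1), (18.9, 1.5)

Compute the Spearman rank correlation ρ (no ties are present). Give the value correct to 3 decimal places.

Rank mass: 2, 1, 4, 3, 5
Rank food: 1, 4, 2, 3, 5
d = rank(mass) − rank(food): 1, -3, 2, 0, 0; Σd² = 14
ρ = 1 − 6Σd² / [n(n²−1)] = 1 − 6×14 / (5×24) = 1 − 84/120 ≈ 0.300

0.300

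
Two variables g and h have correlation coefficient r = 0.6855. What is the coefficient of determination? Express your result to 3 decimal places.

r² = (0.6855)² = 0.470

0.470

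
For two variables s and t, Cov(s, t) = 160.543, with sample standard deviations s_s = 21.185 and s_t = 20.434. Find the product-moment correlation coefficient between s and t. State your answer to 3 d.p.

0.371

r = Cov(s,t) / (s_s · s_t) = 160.543 / (21.185 × 20.434)
  = 160.543 / 432.8943 ≈ 0.371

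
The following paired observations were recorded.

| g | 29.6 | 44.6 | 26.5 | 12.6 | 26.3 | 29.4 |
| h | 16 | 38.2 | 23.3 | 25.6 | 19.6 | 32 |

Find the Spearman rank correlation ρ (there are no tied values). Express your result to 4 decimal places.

Rank g: 5, 6, 3, 1, 2, 4
Rank h: 1, 6, 3, 4, 2, 5
d = rank(g) − rank(h): 4, 0, 0, -3, 0, -1; Σd² = 26
ρ = 1 − 6Σd² / [n(n²−1)] = 1 − 6×26 / (6×35) = 1 − 156/210 ≈ 0.2571

0.2571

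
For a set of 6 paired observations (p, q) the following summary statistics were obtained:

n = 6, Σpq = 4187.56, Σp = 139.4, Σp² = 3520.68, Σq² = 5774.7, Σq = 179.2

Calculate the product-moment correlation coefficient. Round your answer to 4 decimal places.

r = (nΣpq − ΣpΣq) / √[(nΣp² − (Σp)²)(nΣq² − (Σq)²)]
Numerator: 6×4187.56 − 139.4×179.2 = 144.88
Denominator: √[(21124.08 − 19432.36)(34648.2 − 32112.64)] = √[1691.72 × 2535.56] = 2071.1006
r = 144.88 / 2071.1006 ≈ 0.0700

0.0700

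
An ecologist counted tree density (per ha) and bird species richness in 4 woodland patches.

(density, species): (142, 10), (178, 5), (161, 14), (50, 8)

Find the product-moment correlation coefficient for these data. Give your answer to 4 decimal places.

n = 4, Σx = 531, Σy = 37, Σx² = 80269, Σy² = 385, Σxy = 4964
nΣxy − ΣxΣy = 19856 − 19647 = 209
nΣx² − (Σx)² = 321076 − 281961 = 39115; nΣy² − (Σy)² = 1540 − 1369 = 171
r = 209 / √(39115 × 171) = 209 / 2586.2453 ≈ 0.0808

0.0808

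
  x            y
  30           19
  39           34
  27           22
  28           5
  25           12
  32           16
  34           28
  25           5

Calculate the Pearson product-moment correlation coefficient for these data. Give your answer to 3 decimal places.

0.824

n = 8, Σx = 240, Σy = 141, Σx² = 7364, Σy² = 3235, Σxy = 4519
nΣxy − ΣxΣy = 36152 − 33840 = 2312
nΣx² − (Σx)² = 58912 − 57600 = 1312; nΣy² − (Σy)² = 25880 − 19881 = 5999
r = 2312 / √(1312 × 5999) = 2312 / 2805.4746 ≈ 0.824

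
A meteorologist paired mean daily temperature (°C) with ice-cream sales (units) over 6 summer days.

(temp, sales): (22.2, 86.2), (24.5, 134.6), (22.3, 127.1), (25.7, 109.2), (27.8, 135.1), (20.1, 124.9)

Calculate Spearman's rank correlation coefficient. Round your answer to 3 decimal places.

0.543

Rank temp: 2, 4, 3, 5, 6, 1
Rank sales: 1, 5, 4, 2, 6, 3
d = rank(temp) − rank(sales): 1, -1, -1, 3, 0, -2; Σd² = 16
ρ = 1 − 6Σd² / [n(n²−1)] = 1 − 6×16 / (6×35) = 1 − 96/210 ≈ 0.543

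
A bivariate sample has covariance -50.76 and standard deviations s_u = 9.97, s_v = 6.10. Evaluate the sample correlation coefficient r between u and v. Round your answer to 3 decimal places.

r = Cov(u,v) / (s_u · s_v) = -50.76 / (9.97 × 6.10)
  = -50.76 / 60.8170 ≈ -0.835

-0.835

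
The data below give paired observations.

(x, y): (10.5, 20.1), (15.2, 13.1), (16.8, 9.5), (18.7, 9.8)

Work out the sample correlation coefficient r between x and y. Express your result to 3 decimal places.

n = 4, Σx = 61.2, Σy = 52.5, Σx² = 973.22, Σy² = 761.91, Σxy = 753.03
nΣxy − ΣxΣy = 3012.12 − 3213 = -200.88
nΣx² − (Σx)² = 3892.88 − 3745.44 = 147.44; nΣy² − (Σy)² = 3047.64 − 2756.25 = 291.39
r = -200.88 / √(147.44 × 291.39) = -200.88 / 207.2741 ≈ -0.969

-0.969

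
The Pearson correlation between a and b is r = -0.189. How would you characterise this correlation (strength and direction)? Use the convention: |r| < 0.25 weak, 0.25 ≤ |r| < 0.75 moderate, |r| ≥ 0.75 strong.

r = -0.189 < 0 so the relationship is negative.
|r| = 0.189, which falls in the weak range.

weak negative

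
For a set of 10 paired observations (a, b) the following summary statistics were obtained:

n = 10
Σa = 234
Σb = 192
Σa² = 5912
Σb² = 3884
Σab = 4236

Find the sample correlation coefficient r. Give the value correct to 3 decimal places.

r = (nΣab − ΣaΣb) / √[(nΣa² − (Σa)²)(nΣb² − (Σb)²)]
Numerator: 10×4236 − 234×192 = -2568
Denominator: √[(59120 − 54756)(38840 − 36864)] = √[4364 × 1976] = 2936.5395
r = -2568 / 2936.5395 ≈ -0.874

-0.874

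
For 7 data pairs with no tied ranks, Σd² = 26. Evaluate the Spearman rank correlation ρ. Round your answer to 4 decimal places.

ρ = 1 − 6Σd² / [n(n²−1)] = 1 − 6×26 / (7×48)
  = 1 − 156/336 = 1 − 0.46429 ≈ 0.5357

0.5357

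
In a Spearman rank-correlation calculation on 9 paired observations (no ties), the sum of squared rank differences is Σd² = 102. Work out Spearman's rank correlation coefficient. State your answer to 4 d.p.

ρ = 1 − 6Σd² / [n(n²−1)] = 1 − 6×102 / (9×80)
  = 1 − 612/720 = 1 − 0.85000 ≈ 0.1500

0.1500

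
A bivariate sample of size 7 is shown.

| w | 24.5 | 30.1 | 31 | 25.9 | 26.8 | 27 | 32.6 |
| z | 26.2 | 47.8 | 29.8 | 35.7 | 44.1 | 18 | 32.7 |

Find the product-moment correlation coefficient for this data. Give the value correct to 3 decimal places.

0.213

n = 7, Σw = 197.9, Σz = 234.3, Σw² = 5648.07, Σz² = 8471.91, Σwz = 6663.01
nΣwz − ΣwΣz = 46641.07 − 46367.97 = 273.1
nΣw² − (Σw)² = 39536.49 − 39164.41 = 372.08; nΣz² − (Σz)² = 59303.37 − 54896.49 = 4406.88
r = 273.1 / √(372.08 × 4406.88) = 273.1 / 1280.5124 ≈ 0.213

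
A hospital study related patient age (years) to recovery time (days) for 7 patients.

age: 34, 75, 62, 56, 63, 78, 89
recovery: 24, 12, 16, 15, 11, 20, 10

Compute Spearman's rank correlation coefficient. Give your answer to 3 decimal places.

-0.571

Rank age: 1, 5, 3, 2, 4, 6, 7
Rank recovery: 7, 3, 5, 4, 2, 6, 1
d = rank(age) − rank(recovery): -6, 2, -2, -2, 2, 0, 6; Σd² = 88
ρ = 1 − 6Σd² / [n(n²−1)] = 1 − 6×88 / (7×48) = 1 − 528/336 ≈ -0.571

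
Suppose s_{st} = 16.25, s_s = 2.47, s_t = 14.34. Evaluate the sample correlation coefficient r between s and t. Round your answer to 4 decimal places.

r = Cov(s,t) / (s_s · s_t) = 16.25 / (2.47 × 14.34)
  = 16.25 / 35.4198 ≈ 0.4588

0.4588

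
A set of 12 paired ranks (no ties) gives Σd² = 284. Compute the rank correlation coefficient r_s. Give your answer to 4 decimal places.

0.0070

ρ = 1 − 6Σd² / [n(n²−1)] = 1 − 6×284 / (12×143)
  = 1 − 1704/1716 = 1 − 0.99301 ≈ 0.0070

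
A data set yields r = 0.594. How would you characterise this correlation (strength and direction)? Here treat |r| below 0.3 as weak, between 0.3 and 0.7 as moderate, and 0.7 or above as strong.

moderate positive

r = 0.594 > 0 so the relationship is positive.
|r| = 0.594, which falls in the moderate range.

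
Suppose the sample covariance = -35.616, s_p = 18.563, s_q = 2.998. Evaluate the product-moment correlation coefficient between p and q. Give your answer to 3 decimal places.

-0.640

r = Cov(p,q) / (s_p · s_q) = -35.616 / (18.563 × 2.998)
  = -35.616 / 55.6519 ≈ -0.640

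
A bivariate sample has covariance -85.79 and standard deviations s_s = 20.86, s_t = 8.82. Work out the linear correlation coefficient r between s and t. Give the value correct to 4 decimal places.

-0.4663

r = Cov(s,t) / (s_s · s_t) = -85.79 / (20.86 × 8.82)
  = -85.79 / 183.9852 ≈ -0.4663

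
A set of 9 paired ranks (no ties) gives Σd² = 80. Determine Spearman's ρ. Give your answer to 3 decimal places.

ρ = 1 − 6Σd² / [n(n²−1)] = 1 − 6×80 / (9×80)
  = 1 − 480/720 = 1 − 0.6667 ≈ 0.333

0.333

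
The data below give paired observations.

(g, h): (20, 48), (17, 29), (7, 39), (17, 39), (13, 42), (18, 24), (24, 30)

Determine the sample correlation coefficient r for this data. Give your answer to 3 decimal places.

-0.266

n = 7, Σg = 116, Σh = 251, Σg² = 2096, Σh² = 9427, Σgh = 4087
nΣgh − ΣgΣh = 28609 − 29116 = -507
nΣg² − (Σg)² = 14672 − 13456 = 1216; nΣh² − (Σh)² = 65989 − 63001 = 2988
r = -507 / √(1216 × 2988) = -507 / 1906.1500 ≈ -0.266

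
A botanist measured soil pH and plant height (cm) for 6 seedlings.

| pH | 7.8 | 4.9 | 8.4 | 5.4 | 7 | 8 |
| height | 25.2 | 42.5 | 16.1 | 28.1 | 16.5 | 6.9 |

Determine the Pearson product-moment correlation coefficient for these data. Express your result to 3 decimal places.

n = 6, Σx = 41.5, Σy = 135.3, Σx² = 297.57, Σy² = 3809.97, Σxy = 862.49
nΣxy − ΣxΣy = 5174.94 − 5614.95 = -440.01
nΣx² − (Σx)² = 1785.42 − 1722.25 = 63.17; nΣy² − (Σy)² = 22859.82 − 18306.09 = 4553.73
r = -440.01 / √(63.17 × 4553.73) = -440.01 / 536.3386 ≈ -0.820

-0.820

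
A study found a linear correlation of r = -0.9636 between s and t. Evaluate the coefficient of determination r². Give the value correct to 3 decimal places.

0.929

r² = (-0.9636)² = 0.929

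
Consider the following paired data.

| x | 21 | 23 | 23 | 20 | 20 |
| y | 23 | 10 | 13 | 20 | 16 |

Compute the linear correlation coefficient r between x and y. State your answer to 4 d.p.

-0.7193

n = 5, Σx = 107, Σy = 82, Σx² = 2299, Σy² = 1454, Σxy = 1732
nΣxy − ΣxΣy = 8660 − 8774 = -114
nΣx² − (Σx)² = 11495 − 11449 = 46; nΣy² − (Σy)² = 7270 − 6724 = 546
r = -114 / √(46 × 546) = -114 / 158.4803 ≈ -0.7193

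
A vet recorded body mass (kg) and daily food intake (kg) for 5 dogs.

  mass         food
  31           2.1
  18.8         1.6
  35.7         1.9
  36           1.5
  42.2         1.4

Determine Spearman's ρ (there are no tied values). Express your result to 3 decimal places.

Rank mass: 2, 1, 3, 4, 5
Rank food: 5, 3, 4, 2, 1
d = rank(mass) − rank(food): -3, -2, -1, 2, 4; Σd² = 34
ρ = 1 − 6Σd² / [n(n²−1)] = 1 − 6×34 / (5×24) = 1 − 204/120 ≈ -0.700

-0.700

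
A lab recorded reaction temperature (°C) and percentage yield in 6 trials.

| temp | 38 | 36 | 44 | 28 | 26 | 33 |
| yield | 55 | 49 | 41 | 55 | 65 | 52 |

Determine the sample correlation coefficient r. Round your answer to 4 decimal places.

-0.8630

n = 6, Σx = 205, Σy = 317, Σx² = 7225, Σy² = 17061, Σxy = 10604
nΣxy − ΣxΣy = 63624 − 64985 = -1361
nΣx² − (Σx)² = 43350 − 42025 = 1325; nΣy² − (Σy)² = 102366 − 100489 = 1877
r = -1361 / √(1325 × 1877) = -1361 / 1577.0304 ≈ -0.8630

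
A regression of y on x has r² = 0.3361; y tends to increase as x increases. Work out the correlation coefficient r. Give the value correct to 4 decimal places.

0.5797

|r| = √0.3361 = 0.5797
The association is positive, so r = 0.5797.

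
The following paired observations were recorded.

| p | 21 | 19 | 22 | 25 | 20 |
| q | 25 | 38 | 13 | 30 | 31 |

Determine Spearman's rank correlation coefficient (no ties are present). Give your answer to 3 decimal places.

-0.700

Rank p: 3, 1, 4, 5, 2
Rank q: 2, 5, 1, 3, 4
d = rank(p) − rank(q): 1, -4, 3, 2, -2; Σd² = 34
ρ = 1 − 6Σd² / [n(n²−1)] = 1 − 6×34 / (5×24) = 1 − 204/120 ≈ -0.700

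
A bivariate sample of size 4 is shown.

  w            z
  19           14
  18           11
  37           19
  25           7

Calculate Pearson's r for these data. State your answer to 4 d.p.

0.6019

n = 4, Σw = 99, Σz = 51, Σw² = 2679, Σz² = 727, Σwz = 1342
nΣwz − ΣwΣz = 5368 − 5049 = 319
nΣw² − (Σw)² = 10716 − 9801 = 915; nΣz² − (Σz)² = 2908 − 2601 = 307
r = 319 / √(915 × 307) = 319 / 530.0047 ≈ 0.6019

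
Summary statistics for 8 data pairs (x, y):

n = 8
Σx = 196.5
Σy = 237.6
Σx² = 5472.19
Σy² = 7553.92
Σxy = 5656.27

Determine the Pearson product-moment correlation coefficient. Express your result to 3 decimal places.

r = (nΣxy − ΣxΣy) / √[(nΣx² − (Σx)²)(nΣy² − (Σy)²)]
Numerator: 8×5656.27 − 196.5×237.6 = -1438.24
Denominator: √[(43777.52 − 38612.25)(60431.36 − 56453.76)] = √[5165.27 × 3977.6] = 4532.7010
r = -1438.24 / 4532.7010 ≈ -0.317

-0.317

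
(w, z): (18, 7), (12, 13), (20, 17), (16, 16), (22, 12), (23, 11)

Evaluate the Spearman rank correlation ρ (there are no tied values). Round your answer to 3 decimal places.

Rank w: 3, 1, 4, 2, 5, 6
Rank z: 1, 4, 6, 5, 3, 2
d = rank(w) − rank(z): 2, -3, -2, -3, 2, 4; Σd² = 46
ρ = 1 − 6Σd² / [n(n²−1)] = 1 − 6×46 / (6×35) = 1 − 276/210 ≈ -0.314

-0.314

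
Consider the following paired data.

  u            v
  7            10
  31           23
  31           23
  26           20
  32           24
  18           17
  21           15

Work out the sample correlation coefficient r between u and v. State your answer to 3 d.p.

n = 7, Σu = 166, Σv = 132, Σu² = 4436, Σv² = 2648, Σuv = 3405
nΣuv − ΣuΣv = 23835 − 21912 = 1923
nΣu² − (Σu)² = 31052 − 27556 = 3496; nΣv² − (Σv)² = 18536 − 17424 = 1112
r = 1923 / √(3496 × 1112) = 1923 / 1971.6876 ≈ 0.975

0.975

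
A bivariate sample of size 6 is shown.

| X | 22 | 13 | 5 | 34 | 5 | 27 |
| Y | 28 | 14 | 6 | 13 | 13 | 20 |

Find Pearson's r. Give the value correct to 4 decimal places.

n = 6, ΣX = 106, ΣY = 94, ΣX² = 2588, ΣY² = 1754, ΣXY = 1875
nΣXY − ΣXΣY = 11250 − 9964 = 1286
nΣX² − (ΣX)² = 15528 − 11236 = 4292; nΣY² − (ΣY)² = 10524 − 8836 = 1688
r = 1286 / √(4292 × 1688) = 1286 / 2691.6344 ≈ 0.4778

0.4778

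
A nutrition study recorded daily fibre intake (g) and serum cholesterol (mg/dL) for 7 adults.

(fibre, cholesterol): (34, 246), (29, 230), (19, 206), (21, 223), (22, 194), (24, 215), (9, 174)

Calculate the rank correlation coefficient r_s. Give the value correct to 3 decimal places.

Rank fibre: 7, 6, 2, 3, 4, 5, 1
Rank cholesterol: 7, 6, 3, 5, 2, 4, 1
d = rank(fibre) − rank(cholesterol): 0, 0, -1, -2, 2, 1, 0; Σd² = 10
ρ = 1 − 6Σd² / [n(n²−1)] = 1 − 6×10 / (7×48) = 1 − 60/336 ≈ 0.821

0.821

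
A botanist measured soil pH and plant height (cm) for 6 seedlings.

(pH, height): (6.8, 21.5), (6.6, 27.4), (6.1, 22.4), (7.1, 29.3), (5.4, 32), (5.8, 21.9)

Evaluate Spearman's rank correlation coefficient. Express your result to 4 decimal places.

-0.2000

Rank pH: 5, 4, 3, 6, 1, 2
Rank height: 1, 4, 3, 5, 6, 2
d = rank(pH) − rank(height): 4, 0, 0, 1, -5, 0; Σd² = 42
ρ = 1 − 6Σd² / [n(n²−1)] = 1 − 6×42 / (6×35) = 1 − 252/210 ≈ -0.2000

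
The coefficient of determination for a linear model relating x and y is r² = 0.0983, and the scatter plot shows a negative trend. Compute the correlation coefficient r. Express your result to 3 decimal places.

|r| = √0.0983 = 0.314
The association is negative, so r = −0.314.

-0.314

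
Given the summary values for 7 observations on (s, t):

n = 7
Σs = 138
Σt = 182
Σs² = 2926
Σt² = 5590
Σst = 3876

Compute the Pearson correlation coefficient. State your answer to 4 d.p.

r = (nΣst − ΣsΣt) / √[(nΣs² − (Σs)²)(nΣt² − (Σt)²)]
Numerator: 7×3876 − 138×182 = 2016
Denominator: √[(20482 − 19044)(39130 − 33124)] = √[1438 × 6006] = 2938.8140
r = 2016 / 2938.8140 ≈ 0.6860

0.6860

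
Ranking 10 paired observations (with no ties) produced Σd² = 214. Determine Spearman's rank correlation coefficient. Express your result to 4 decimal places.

ρ = 1 − 6Σd² / [n(n²−1)] = 1 − 6×214 / (10×99)
  = 1 − 1284/990 = 1 − 1.29697 ≈ -0.2970

-0.2970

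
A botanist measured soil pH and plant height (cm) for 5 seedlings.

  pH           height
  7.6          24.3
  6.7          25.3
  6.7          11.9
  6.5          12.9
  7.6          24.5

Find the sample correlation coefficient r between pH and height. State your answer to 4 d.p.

0.6694

n = 5, Σx = 35.1, Σy = 98.9, Σx² = 247.55, Σy² = 2138.85, Σxy = 703.97
nΣxy − ΣxΣy = 3519.85 − 3471.39 = 48.46
nΣx² − (Σx)² = 1237.75 − 1232.01 = 5.74; nΣy² − (Σy)² = 10694.25 − 9781.21 = 913.04
r = 48.46 / √(5.74 × 913.04) = 48.46 / 72.3937 ≈ 0.6694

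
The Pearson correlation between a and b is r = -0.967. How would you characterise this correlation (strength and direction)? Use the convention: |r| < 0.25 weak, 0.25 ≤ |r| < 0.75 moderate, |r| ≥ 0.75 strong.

r = -0.967 < 0 so the relationship is negative.
|r| = 0.967, which falls in the strong range.

strong negative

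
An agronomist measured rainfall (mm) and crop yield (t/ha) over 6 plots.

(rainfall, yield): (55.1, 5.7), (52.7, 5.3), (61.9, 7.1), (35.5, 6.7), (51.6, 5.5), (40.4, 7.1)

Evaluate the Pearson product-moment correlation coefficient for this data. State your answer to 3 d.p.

-0.277

n = 6, Σx = 297.2, Σy = 37.4, Σx² = 15199.88, Σy² = 236.54, Σxy = 1841.36
nΣxy − ΣxΣy = 11048.16 − 11115.28 = -67.12
nΣx² − (Σx)² = 91199.28 − 88327.84 = 2871.44; nΣy² − (Σy)² = 1419.24 − 1398.76 = 20.48
r = -67.12 / √(2871.44 × 20.48) = -67.12 / 242.5017 ≈ -0.277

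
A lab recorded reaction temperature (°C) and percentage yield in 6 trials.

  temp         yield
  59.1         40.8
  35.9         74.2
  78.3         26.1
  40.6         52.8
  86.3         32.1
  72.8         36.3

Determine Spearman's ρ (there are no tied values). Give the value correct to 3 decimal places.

Rank temp: 3, 1, 5, 2, 6, 4
Rank yield: 4, 6, 1, 5, 2, 3
d = rank(temp) − rank(yield): -1, -5, 4, -3, 4, 1; Σd² = 68
ρ = 1 − 6Σd² / [n(n²−1)] = 1 − 6×68 / (6×35) = 1 − 408/210 ≈ -0.943

-0.943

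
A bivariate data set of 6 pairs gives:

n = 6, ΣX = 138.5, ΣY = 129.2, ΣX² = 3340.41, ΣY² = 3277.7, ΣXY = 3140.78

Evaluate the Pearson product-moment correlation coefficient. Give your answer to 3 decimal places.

r = (nΣXY − ΣXΣY) / √[(nΣX² − (ΣX)²)(nΣY² − (ΣY)²)]
Numerator: 6×3140.78 − 138.5×129.2 = 950.48
Denominator: √[(20042.46 − 19182.25)(19666.2 − 16692.64)] = √[860.21 × 2973.56] = 1599.3393
r = 950.48 / 1599.3393 ≈ 0.594

0.594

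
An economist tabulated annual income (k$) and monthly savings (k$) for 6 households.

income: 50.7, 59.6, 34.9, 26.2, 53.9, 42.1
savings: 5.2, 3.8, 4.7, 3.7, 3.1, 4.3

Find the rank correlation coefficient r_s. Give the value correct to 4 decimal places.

Rank income: 4, 6, 2, 1, 5, 3
Rank savings: 6, 3, 5, 2, 1, 4
d = rank(income) − rank(savings): -2, 3, -3, -1, 4, -1; Σd² = 40
ρ = 1 − 6Σd² / [n(n²−1)] = 1 − 6×40 / (6×35) = 1 − 240/210 ≈ -0.1429

-0.1429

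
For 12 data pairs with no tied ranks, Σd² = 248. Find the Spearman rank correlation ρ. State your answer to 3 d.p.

0.133

ρ = 1 − 6Σd² / [n(n²−1)] = 1 − 6×248 / (12×143)
  = 1 − 1488/1716 = 1 − 0.8671 ≈ 0.133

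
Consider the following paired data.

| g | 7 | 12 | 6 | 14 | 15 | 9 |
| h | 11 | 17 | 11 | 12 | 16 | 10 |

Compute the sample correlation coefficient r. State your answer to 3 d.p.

0.669

n = 6, Σg = 63, Σh = 77, Σg² = 731, Σh² = 1031, Σgh = 845
nΣgh − ΣgΣh = 5070 − 4851 = 219
nΣg² − (Σg)² = 4386 − 3969 = 417; nΣh² − (Σh)² = 6186 − 5929 = 257
r = 219 / √(417 × 257) = 219 / 327.3668 ≈ 0.669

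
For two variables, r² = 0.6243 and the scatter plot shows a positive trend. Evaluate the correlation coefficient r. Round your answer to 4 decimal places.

0.7901

|r| = √0.6243 = 0.7901
The association is positive, so r = 0.7901.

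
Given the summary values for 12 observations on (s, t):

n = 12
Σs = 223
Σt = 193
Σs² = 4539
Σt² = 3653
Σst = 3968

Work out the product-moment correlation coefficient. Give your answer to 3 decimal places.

r = (nΣst − ΣsΣt) / √[(nΣs² − (Σs)²)(nΣt² − (Σt)²)]
Numerator: 12×3968 − 223×193 = 4577
Denominator: √[(54468 − 49729)(43836 − 37249)] = √[4739 × 6587] = 5587.1095
r = 4577 / 5587.1095 ≈ 0.819

0.819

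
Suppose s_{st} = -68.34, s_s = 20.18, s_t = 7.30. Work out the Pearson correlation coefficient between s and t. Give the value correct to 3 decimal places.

r = Cov(s,t) / (s_s · s_t) = -68.34 / (20.18 × 7.30)
  = -68.34 / 147.3140 ≈ -0.464

-0.464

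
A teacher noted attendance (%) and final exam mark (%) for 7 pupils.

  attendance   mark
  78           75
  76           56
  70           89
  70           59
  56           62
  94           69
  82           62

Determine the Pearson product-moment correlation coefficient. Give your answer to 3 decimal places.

0.050

n = 7, Σx = 526, Σy = 472, Σx² = 40356, Σy² = 32612, Σxy = 35508
nΣxy − ΣxΣy = 248556 − 248272 = 284
nΣx² − (Σx)² = 282492 − 276676 = 5816; nΣy² − (Σy)² = 228284 − 222784 = 5500
r = 284 / √(5816 × 5500) = 284 / 5655.7935 ≈ 0.050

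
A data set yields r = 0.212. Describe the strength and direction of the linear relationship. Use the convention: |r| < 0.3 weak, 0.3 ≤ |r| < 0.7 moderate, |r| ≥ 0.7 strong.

weak positive

r = 0.212 > 0 so the relationship is positive.
|r| = 0.212, which falls in the weak range.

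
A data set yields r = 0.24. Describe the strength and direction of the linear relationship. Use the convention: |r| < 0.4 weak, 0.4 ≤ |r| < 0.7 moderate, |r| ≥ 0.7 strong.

weak positive

r = 0.24 > 0 so the relationship is positive.
|r| = 0.24, which falls in the weak range.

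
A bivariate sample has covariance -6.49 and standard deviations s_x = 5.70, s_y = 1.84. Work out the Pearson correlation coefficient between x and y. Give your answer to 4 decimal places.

-0.6188

r = Cov(x,y) / (s_x · s_y) = -6.49 / (5.70 × 1.84)
  = -6.49 / 10.4880 ≈ -0.6188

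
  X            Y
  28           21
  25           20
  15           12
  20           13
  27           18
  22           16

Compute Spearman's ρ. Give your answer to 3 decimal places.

Rank X: 6, 4, 1, 2, 5, 3
Rank Y: 6, 5, 1, 2, 4, 3
d = rank(X) − rank(Y): 0, -1, 0, 0, 1, 0; Σd² = 2
ρ = 1 − 6Σd² / [n(n²−1)] = 1 − 6×2 / (6×35) = 1 − 12/210 ≈ 0.943

0.943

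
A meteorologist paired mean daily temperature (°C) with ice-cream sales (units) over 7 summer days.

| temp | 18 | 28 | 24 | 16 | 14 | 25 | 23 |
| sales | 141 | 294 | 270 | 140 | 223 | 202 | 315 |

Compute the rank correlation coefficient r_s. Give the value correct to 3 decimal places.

Rank temp: 3, 7, 5, 2, 1, 6, 4
Rank sales: 2, 6, 5, 1, 4, 3, 7
d = rank(temp) − rank(sales): 1, 1, 0, 1, -3, 3, -3; Σd² = 30
ρ = 1 − 6Σd² / [n(n²−1)] = 1 − 6×30 / (7×48) = 1 − 180/336 ≈ 0.464

0.464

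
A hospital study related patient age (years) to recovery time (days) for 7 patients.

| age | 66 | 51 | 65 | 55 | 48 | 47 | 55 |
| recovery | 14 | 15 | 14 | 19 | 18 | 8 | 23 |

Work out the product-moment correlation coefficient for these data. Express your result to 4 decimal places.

n = 7, Σx = 387, Σy = 111, Σx² = 21745, Σy² = 1895, Σxy = 6149
nΣxy − ΣxΣy = 43043 − 42957 = 86
nΣx² − (Σx)² = 152215 − 149769 = 2446; nΣy² − (Σy)² = 13265 − 12321 = 944
r = 86 / √(2446 × 944) = 86 / 1519.5473 ≈ 0.0566

0.0566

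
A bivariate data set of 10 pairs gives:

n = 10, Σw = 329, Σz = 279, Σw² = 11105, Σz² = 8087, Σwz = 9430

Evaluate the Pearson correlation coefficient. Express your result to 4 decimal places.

0.8602

r = (nΣwz − ΣwΣz) / √[(nΣw² − (Σw)²)(nΣz² − (Σz)²)]
Numerator: 10×9430 − 329×279 = 2509
Denominator: √[(111050 − 108241)(80870 − 77841)] = √[2809 × 3029] = 2916.9266
r = 2509 / 2916.9266 ≈ 0.8602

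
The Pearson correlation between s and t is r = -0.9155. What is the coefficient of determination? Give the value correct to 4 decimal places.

r² = (-0.9155)² = 0.8381

0.8381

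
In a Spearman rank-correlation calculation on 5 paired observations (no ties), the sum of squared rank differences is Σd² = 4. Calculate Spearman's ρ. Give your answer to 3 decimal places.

ρ = 1 − 6Σd² / [n(n²−1)] = 1 − 6×4 / (5×24)
  = 1 − 24/120 = 1 − 0.2000 ≈ 0.800

0.800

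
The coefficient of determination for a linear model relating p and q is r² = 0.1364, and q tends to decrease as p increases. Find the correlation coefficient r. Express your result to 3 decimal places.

-0.369

|r| = √0.1364 = 0.369
The association is negative, so r = −0.369.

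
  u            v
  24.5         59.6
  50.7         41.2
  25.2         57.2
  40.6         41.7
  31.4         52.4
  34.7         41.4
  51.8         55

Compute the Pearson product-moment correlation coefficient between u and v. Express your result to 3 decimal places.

n = 7, Σu = 258.9, Σv = 348.5, Σu² = 10327.43, Σv² = 17745.05, Σuv = 12614.44
nΣuv − ΣuΣv = 88301.08 − 90226.65 = -1925.57
nΣu² − (Σu)² = 72292.01 − 67029.21 = 5262.8; nΣv² − (Σv)² = 124215.35 − 121452.25 = 2763.1
r = -1925.57 / √(5262.8 × 2763.1) = -1925.57 / 3813.3506 ≈ -0.505

-0.505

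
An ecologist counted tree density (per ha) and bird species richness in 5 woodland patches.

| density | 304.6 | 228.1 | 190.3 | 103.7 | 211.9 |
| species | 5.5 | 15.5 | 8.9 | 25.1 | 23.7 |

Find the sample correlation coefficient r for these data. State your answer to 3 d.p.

n = 5, Σx = 1038.6, Σy = 78.7, Σx² = 236680.16, Σy² = 1541.41, Σxy = 14529.42
nΣxy − ΣxΣy = 72647.1 − 81737.82 = -9090.72
nΣx² − (Σx)² = 1183400.8 − 1078689.96 = 104710.84; nΣy² − (Σy)² = 7707.05 − 6193.69 = 1513.36
r = -9090.72 / √(104710.84 × 1513.36) = -9090.72 / 12588.2960 ≈ -0.722

-0.722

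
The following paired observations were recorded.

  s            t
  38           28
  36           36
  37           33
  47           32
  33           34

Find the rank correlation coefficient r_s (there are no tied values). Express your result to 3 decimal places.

-0.800

Rank s: 4, 2, 3, 5, 1
Rank t: 1, 5, 3, 2, 4
d = rank(s) − rank(t): 3, -3, 0, 3, -3; Σd² = 36
ρ = 1 − 6Σd² / [n(n²−1)] = 1 − 6×36 / (5×24) = 1 − 216/120 ≈ -0.800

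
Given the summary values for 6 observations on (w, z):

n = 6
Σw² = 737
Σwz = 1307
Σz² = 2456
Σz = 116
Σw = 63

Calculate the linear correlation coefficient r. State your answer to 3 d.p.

r = (nΣwz − ΣwΣz) / √[(nΣw² − (Σw)²)(nΣz² − (Σz)²)]
Numerator: 6×1307 − 63×116 = 534
Denominator: √[(4422 − 3969)(14736 − 13456)] = √[453 × 1280] = 761.4723
r = 534 / 761.4723 ≈ 0.701

0.701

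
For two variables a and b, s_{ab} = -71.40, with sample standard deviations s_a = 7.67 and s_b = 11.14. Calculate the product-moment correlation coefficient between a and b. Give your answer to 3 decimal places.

-0.836

r = Cov(a,b) / (s_a · s_b) = -71.40 / (7.67 × 11.14)
  = -71.40 / 85.4438 ≈ -0.836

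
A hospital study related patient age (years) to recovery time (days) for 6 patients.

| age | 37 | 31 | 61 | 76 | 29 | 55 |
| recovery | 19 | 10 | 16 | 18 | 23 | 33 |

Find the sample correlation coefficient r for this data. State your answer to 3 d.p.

0.147

n = 6, Σx = 289, Σy = 119, Σx² = 15693, Σy² = 2659, Σxy = 5839
nΣxy − ΣxΣy = 35034 − 34391 = 643
nΣx² − (Σx)² = 94158 − 83521 = 10637; nΣy² − (Σy)² = 15954 − 14161 = 1793
r = 643 / √(10637 × 1793) = 643 / 4367.1662 ≈ 0.147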